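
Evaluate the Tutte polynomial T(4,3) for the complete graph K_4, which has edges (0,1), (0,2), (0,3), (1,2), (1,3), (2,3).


T(K_4; x,y) = x^3 + 3x^2 + 4xy + 2x + y^3 + 3y^2 + 2y.
Substituting x=4, y=3:
= 64 + 48 + 48 + 8 + 27 + 27 + 6
= 228.

228


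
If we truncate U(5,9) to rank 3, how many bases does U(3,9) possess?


Truncating U(5,9) to rank 3 gives U(3,9).
Bases of U(3,9) are all 3-element subsets of 9 elements.
Number of bases = C(9,3) = 9! / (3! * 6!) = 84.

84


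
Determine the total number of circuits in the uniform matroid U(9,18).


In U(9,18), circuits are the (10)-element subsets.
Any set of 10 elements is dependent, and removing any one element gives
an independent set of size 9, so it is a minimal dependent set.
Number of circuits = C(18,10) = 18! / (10! * 8!) = 43758.

43758


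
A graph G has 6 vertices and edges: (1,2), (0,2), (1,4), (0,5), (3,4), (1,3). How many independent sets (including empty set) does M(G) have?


An independent set in a graphic matroid is an acyclic edge subset.
G has 6 vertices and 6 edges.
Enumerate all 2^6 = 64 subsets, checking for acyclicity.
Total independent sets = 56.

56


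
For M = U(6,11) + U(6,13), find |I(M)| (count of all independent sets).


For a direct sum, |I(M1+M2)| = |I(M1)| * |I(M2)|.
|I(U(6,11))| = sum C(11,k) for k=0..6 = 1486.
|I(U(6,13))| = sum C(13,k) for k=0..6 = 4096.
Total = 1486 * 4096 = 6086656.

6086656


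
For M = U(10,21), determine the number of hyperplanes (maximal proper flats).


Hyperplanes of U(10,21) are flats of rank 9.
In a uniform matroid, these are exactly the (9)-element subsets.
Count = C(21,9) = 21! / (9! * 12!) = 293930.

293930


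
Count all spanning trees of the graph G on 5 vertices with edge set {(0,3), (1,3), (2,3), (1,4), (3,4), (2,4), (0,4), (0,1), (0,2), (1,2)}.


By Kirchhoff's matrix tree theorem, the number of spanning trees equals
the determinant of any cofactor of the Laplacian matrix L.
G has 5 vertices and 10 edges.
Computing the (4 x 4) cofactor determinant gives 125.

125


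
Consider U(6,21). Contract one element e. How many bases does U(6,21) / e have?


Contracting e from U(6,21) gives U(5,20).
Bases of U(5,20) = (20 choose 5) = 15504.

15504


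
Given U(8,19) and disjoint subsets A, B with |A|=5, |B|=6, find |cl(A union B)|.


|A union B| = 5 + 6 = 11 (disjoint).
In U(8,19), cl(S) = S if |S| < 8, else cl(S) = E.
Since 11 >= 8, cl(A union B) = E.
|cl(A union B)| = 19.

19


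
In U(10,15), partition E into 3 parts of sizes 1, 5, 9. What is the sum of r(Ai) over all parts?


r(Ai) = min(|Ai|, 10) for each part.
Sum = min(1,10) + min(5,10) + min(9,10)
    = 1 + 5 + 9
    = 15.

15


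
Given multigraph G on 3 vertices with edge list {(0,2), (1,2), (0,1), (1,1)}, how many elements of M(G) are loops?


In a graphic matroid, a loop is a self-loop edge (u,u) with rank 0.
Examining all 4 edges for self-loops...
Self-loops found: (1,1)
Number of loops = 1.

1


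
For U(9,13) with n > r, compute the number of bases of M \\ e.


Deleting e from U(9,13) gives U(9,12) since n > r.
Bases of U(9,12) = C(12,9) = 220.

220


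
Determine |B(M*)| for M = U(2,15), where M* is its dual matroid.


The dual of U(r,n) is U(n-r, n) = U(13,15).
Bases of U(13,15) are all (13)-element subsets.
|B(M*)| = C(15,13) = 15! / (13! * 2!) = 105.

105


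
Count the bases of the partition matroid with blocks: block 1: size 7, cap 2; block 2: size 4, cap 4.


A basis picks exactly ci elements from block i.
Number of bases = product of C(|Si|, ci).
= C(7,2) * C(4,4)
= 21 * 1
= 21.

21


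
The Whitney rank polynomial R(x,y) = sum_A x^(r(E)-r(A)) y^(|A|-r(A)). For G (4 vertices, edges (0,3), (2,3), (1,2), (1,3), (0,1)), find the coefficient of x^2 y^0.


R(x,y) = sum over A in 2^E of x^(r(E)-r(A)) * y^(|A|-r(A)).
G has 4 vertices, 5 edges. r(E) = 3.
Enumerate all 2^5 = 32 subsets.
Count subsets with r(E)-r(A)=2 and |A|-r(A)=0: 5.

5


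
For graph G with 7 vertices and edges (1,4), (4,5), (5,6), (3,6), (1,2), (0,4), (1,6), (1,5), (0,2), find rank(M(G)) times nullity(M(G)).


r(M) = |V| - c = 7 - 1 = 6.
nullity = |E| - r(M) = 9 - 6 = 3.
Product = 6 * 3 = 18.

18


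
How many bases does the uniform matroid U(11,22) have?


Bases of U(11,22) are all 11-element subsets of the 22-element ground set.
Number of bases = C(22,11).
C(22,11) = 22! / (11! * 11!) = 705432.

705432


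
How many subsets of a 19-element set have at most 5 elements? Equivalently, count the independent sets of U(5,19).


Independent sets of U(5,19) are all subsets of size <= 5.
Count = C(19,0) + C(19,1) + C(19,2) + C(19,3) + C(19,4) + C(19,5)
     = 1 + 19 + 171 + 969 + 3876 + 11628
     = 16664.

16664


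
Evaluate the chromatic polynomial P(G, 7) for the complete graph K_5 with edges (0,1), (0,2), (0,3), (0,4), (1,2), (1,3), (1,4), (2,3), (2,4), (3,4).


P(K_5, k) = k(k-1)(k-2)...(k-4).
P(7) = (7) * (6) * (5) * (4) * (3) = 2520.

2520


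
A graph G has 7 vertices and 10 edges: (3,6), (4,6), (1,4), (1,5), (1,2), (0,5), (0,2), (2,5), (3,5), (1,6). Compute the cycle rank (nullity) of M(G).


Cycle rank (nullity) = |E| - r(M) = |E| - (|V| - c).
|E| = 10, |V| = 7, c = 1.
Nullity = 10 - (7 - 1) = 10 - 6 = 4.

4


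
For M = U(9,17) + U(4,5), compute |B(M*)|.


(M1+M2)* = M1* + M2*.
M1* = U(8,17), bases: C(17,8) = 24310.
M2* = U(1,5), bases: C(5,1) = 5.
|B(M*)| = 24310 * 5 = 121550.

121550


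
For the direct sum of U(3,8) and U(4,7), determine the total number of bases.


Bases of a direct sum M1 + M2: |B| = |B(M1)| * |B(M2)|.
|B(U(3,8))| = C(8,3) = 56.
|B(U(4,7))| = C(7,4) = 35.
Total bases = 56 * 35 = 1960.

1960


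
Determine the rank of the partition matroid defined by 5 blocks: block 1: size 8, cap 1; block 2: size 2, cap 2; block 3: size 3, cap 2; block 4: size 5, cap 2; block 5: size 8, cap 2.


Rank of a partition matroid = sum of min(|Si|, ci) for each block.
= min(8,1) + min(2,2) + min(3,2) + min(5,2) + min(8,2)
= 1 + 2 + 2 + 2 + 2
= 9.

9


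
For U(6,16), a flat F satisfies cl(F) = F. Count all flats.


Flats of U(6,16): every subset of size < 6 is a flat, plus E itself.
Count = (16 choose 0) + (16 choose 1) + (16 choose 2) + (16 choose 3) + (16 choose 4) + (16 choose 5) + 1
     = 1 + 16 + 120 + 560 + 1820 + 4368 + 1
     = 6886.

6886


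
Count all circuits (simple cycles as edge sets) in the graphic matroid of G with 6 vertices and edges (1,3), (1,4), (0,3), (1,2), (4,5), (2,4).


A circuit in a graphic matroid = edge set of a simple cycle.
G has 6 vertices and 6 edges.
Enumerating all minimal edge subsets forming cycles...
Total circuits found: 1.

1


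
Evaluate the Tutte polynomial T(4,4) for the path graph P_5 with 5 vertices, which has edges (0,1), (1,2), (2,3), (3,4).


A path on 5 vertices is a tree with 4 edges.
T(x,y) = x^(4) for any tree.
T(4,4) = 4^4 = 256.

256


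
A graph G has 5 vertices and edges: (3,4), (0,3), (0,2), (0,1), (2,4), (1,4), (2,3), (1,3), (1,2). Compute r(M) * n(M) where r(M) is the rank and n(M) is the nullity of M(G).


r(M) = |V| - c = 5 - 1 = 4.
nullity = |E| - r(M) = 9 - 4 = 5.
Product = 4 * 5 = 20.

20


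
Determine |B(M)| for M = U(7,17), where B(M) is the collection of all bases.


Bases of U(7,17) are all 7-element subsets of the 17-element ground set.
Number of bases = C(17,7).
C(17,7) = 17! / (7! * 10!) = 19448.

19448


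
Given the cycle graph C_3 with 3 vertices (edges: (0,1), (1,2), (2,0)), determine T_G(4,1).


T(C_3; x,y) = x + x^2 + ... + x^(2) + y.
T(4,1) = 4^1 + 4^2 + 1
= 4 + 16 + 1
= 21.

21


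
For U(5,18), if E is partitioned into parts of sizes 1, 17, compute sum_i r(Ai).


r(Ai) = min(|Ai|, 5) for each part.
Sum = min(1,5) + min(17,5)
    = 1 + 5
    = 6.

6


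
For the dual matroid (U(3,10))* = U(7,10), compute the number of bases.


The dual of U(r,n) is U(n-r, n) = U(7,10).
Bases of U(7,10) are all (7)-element subsets.
|B(M*)| = C(10,7) = 10! / (7! * 3!) = 120.

120


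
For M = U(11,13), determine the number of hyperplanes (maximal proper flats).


Hyperplanes of U(11,13) are flats of rank 10.
In a uniform matroid, these are exactly the (10)-element subsets.
Count = (13 choose 10) = 286.

286


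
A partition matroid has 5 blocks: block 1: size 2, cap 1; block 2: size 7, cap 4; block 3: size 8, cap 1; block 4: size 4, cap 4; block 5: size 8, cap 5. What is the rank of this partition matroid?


Rank of a partition matroid = sum of min(|Si|, ci) for each block.
= min(2,1) + min(7,4) + min(8,1) + min(4,4) + min(8,5)
= 1 + 4 + 1 + 4 + 5
= 15.

15


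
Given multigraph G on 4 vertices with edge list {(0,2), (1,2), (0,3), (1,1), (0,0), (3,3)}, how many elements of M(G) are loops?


In a graphic matroid, a loop is a self-loop edge (u,u) with rank 0.
Examining all 6 edges for self-loops...
Self-loops found: (1,1), (0,0), (3,3)
Number of loops = 3.

3


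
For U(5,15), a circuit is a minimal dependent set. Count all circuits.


In U(5,15), circuits are the (6)-element subsets.
Any set of 6 elements is dependent, and removing any one element gives
an independent set of size 5, so it is a minimal dependent set.
Number of circuits = C(15,6) = 15! / (6! * 9!) = 5005.

5005


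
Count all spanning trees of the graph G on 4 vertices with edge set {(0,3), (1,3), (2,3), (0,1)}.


By Kirchhoff's matrix tree theorem, the number of spanning trees equals
the determinant of any cofactor of the Laplacian matrix L.
G has 4 vertices and 4 edges.
Computing the (3 x 3) cofactor determinant gives 3.

3


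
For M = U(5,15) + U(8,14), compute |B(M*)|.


(M1+M2)* = M1* + M2*.
M1* = U(10,15), bases: C(15,10) = 3003.
M2* = U(6,14), bases: C(14,6) = 3003.
|B(M*)| = 3003 * 3003 = 9018009.

9018009


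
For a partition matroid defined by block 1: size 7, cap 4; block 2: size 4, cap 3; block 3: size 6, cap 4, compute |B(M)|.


A basis picks exactly ci elements from block i.
Number of bases = product of C(|Si|, ci).
= C(7,4) * C(4,3) * C(6,4)
= 35 * 4 * 15
= 2100.

2100


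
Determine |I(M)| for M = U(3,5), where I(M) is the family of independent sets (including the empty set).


Independent sets of U(3,5) are all subsets of size <= 3.
Count = C(5,0) + C(5,1) + C(5,2) + C(5,3)
     = 1 + 5 + 10 + 10
     = 26.

26


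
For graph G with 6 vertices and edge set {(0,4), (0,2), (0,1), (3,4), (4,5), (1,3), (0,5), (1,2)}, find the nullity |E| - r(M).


Cycle rank (nullity) = |E| - r(M) = |E| - (|V| - c).
|E| = 8, |V| = 6, c = 1.
Nullity = 8 - (6 - 1) = 8 - 5 = 3.

3


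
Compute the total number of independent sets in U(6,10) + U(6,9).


For a direct sum, |I(M1+M2)| = |I(M1)| * |I(M2)|.
|I(U(6,10))| = sum C(10,k) for k=0..6 = 848.
|I(U(6,9))| = sum C(9,k) for k=0..6 = 466.
Total = 848 * 466 = 395168.

395168


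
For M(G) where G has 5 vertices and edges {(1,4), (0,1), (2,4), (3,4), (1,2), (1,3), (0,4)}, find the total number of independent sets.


An independent set in a graphic matroid is an acyclic edge subset.
G has 5 vertices and 7 edges.
Enumerate all 2^7 = 128 subsets, checking for acyclicity.
Total independent sets = 81.

81


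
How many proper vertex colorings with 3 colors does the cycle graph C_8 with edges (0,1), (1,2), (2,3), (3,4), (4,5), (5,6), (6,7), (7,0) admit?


P(C_8, k) = (k-1)^8 + (-1)^8*(k-1).
P(3) = (2)^8 + 2
= 256 + 2 = 258.

258


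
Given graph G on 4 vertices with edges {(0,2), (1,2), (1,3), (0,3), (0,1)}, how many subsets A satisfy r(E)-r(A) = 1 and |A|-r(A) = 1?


R(x,y) = sum over A in 2^E of x^(r(E)-r(A)) * y^(|A|-r(A)).
G has 4 vertices, 5 edges. r(E) = 3.
Enumerate all 2^5 = 32 subsets.
Count subsets with r(E)-r(A)=1 and |A|-r(A)=1: 2.

2


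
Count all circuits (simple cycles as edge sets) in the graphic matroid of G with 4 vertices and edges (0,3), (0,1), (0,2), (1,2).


A circuit in a graphic matroid = edge set of a simple cycle.
G has 4 vertices and 4 edges.
Enumerating all minimal edge subsets forming cycles...
Total circuits found: 1.

1


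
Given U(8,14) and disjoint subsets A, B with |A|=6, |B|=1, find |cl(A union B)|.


|A union B| = 6 + 1 = 7 (disjoint).
In U(8,14), cl(S) = S if |S| < 8, else cl(S) = E.
Since 7 < 8, cl(A union B) = A union B.
|cl(A union B)| = 7.

7


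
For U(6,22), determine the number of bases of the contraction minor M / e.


Contracting e from U(6,22) gives U(5,21).
Bases of U(5,21) = C(21,5) = 21! / (5! * 16!) = 20349.

20349


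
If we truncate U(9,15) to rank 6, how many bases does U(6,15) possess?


Truncating U(9,15) to rank 6 gives U(6,15).
Bases of U(6,15) are all 6-element subsets of 15 elements.
Number of bases = (15 choose 6) = 5005.

5005


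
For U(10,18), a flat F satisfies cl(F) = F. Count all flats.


Flats of U(10,18): every subset of size < 10 is a flat, plus E itself.
Count = C(18,0) + C(18,1) + C(18,2) + C(18,3) + C(18,4) + C(18,5) + C(18,6) + C(18,7) + C(18,8) + C(18,9) + 1
     = 1 + 18 + 153 + 816 + 3060 + 8568 + 18564 + 31824 + 43758 + 48620 + 1
     = 155383.

155383


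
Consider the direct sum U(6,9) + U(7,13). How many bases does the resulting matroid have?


Bases of a direct sum M1 + M2: |B| = |B(M1)| * |B(M2)|.
|B(U(6,9))| = C(9,6) = 84.
|B(U(7,13))| = C(13,7) = 1716.
Total bases = 84 * 1716 = 144144.

144144


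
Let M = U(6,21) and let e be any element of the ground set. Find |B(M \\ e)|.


Deleting e from U(6,21) gives U(6,20) since n > r.
Bases of U(6,20) = C(20,6) = 38760.

38760


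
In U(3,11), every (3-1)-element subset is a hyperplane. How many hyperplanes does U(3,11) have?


Hyperplanes of U(3,11) are flats of rank 2.
In a uniform matroid, these are exactly the (2)-element subsets.
Count = C(11,2) = 11! / (2! * 9!) = 55.

55


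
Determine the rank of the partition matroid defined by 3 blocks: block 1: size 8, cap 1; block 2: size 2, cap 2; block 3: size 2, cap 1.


Rank of a partition matroid = sum of min(|Si|, ci) for each block.
= min(8,1) + min(2,2) + min(2,1)
= 1 + 2 + 1
= 4.

4


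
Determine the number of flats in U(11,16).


Flats of U(11,16): every subset of size < 11 is a flat, plus E itself.
Count = (16 choose 0) + (16 choose 1) + (16 choose 2) + (16 choose 3) + (16 choose 4) + (16 choose 5) + (16 choose 6) + (16 choose 7) + (16 choose 8) + (16 choose 9) + (16 choose 10) + 1
     = 1 + 16 + 120 + 560 + 1820 + 4368 + 8008 + 11440 + 12870 + 11440 + 8008 + 1
     = 58652.

58652


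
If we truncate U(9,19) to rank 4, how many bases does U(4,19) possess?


Truncating U(9,19) to rank 4 gives U(4,19).
Bases of U(4,19) are all 4-element subsets of 19 elements.
Number of bases = C(19,4) = (19 * 18 * 17 * 16) / (1 * 2 * 3 * 4) = 3876.

3876


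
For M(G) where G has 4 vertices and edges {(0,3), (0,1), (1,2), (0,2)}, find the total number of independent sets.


An independent set in a graphic matroid is an acyclic edge subset.
G has 4 vertices and 4 edges.
Enumerate all 2^4 = 16 subsets, checking for acyclicity.
Total independent sets = 14.

14


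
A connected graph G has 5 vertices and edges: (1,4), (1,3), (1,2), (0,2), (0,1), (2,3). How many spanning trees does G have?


By Kirchhoff's matrix tree theorem, the number of spanning trees equals
the determinant of any cofactor of the Laplacian matrix L.
G has 5 vertices and 6 edges.
Computing the (4 x 4) cofactor determinant gives 8.

8


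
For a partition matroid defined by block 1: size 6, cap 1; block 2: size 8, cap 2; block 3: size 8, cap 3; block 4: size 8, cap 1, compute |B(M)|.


A basis picks exactly ci elements from block i.
Number of bases = product of C(|Si|, ci).
= C(6,1) * C(8,2) * C(8,3) * C(8,1)
= 6 * 28 * 56 * 8
= 75264.

75264


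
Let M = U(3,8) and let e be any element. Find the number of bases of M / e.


Contracting e from U(3,8) gives U(2,7).
Bases of U(2,7) = C(7,2) = 7! / (2! * 5!) = 21.

21


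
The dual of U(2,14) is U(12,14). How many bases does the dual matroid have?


The dual of U(r,n) is U(n-r, n) = U(12,14).
Bases of U(12,14) are all (12)-element subsets.
|B(M*)| = C(14,12) = 14! / (12! * 2!) = 91.

91


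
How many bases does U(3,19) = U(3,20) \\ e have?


Deleting e from U(3,20) gives U(3,19) since n > r.
Bases of U(3,19) = (19 choose 3) = 969.

969


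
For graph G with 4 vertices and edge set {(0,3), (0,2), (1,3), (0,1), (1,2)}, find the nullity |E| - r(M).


Cycle rank (nullity) = |E| - r(M) = |E| - (|V| - c).
|E| = 5, |V| = 4, c = 1.
Nullity = 5 - (4 - 1) = 5 - 3 = 2.

2


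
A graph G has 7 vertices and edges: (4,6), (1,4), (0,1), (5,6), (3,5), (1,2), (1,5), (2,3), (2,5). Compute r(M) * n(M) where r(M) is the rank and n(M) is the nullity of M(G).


r(M) = |V| - c = 7 - 1 = 6.
nullity = |E| - r(M) = 9 - 6 = 3.
Product = 6 * 3 = 18.

18


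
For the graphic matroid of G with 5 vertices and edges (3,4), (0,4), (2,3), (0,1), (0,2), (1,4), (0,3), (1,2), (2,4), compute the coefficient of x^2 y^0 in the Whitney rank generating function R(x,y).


R(x,y) = sum over A in 2^E of x^(r(E)-r(A)) * y^(|A|-r(A)).
G has 5 vertices, 9 edges. r(E) = 4.
Enumerate all 2^9 = 512 subsets.
Count subsets with r(E)-r(A)=2 and |A|-r(A)=0: 36.

36


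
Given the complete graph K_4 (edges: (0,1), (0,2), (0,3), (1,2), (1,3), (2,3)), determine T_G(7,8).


T(K_4; x,y) = x^3 + 3x^2 + 4xy + 2x + y^3 + 3y^2 + 2y.
Substituting x=7, y=8:
= 343 + 147 + 224 + 14 + 512 + 192 + 16
= 1448.

1448


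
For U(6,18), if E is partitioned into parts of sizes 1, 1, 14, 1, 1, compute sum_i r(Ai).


r(Ai) = min(|Ai|, 6) for each part.
Sum = min(1,6) + min(1,6) + min(14,6) + min(1,6) + min(1,6)
    = 1 + 1 + 6 + 1 + 1
    = 10.

10


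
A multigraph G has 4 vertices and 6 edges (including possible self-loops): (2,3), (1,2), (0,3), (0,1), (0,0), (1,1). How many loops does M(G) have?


In a graphic matroid, a loop is a self-loop edge (u,u) with rank 0.
Examining all 6 edges for self-loops...
Self-loops found: (0,0), (1,1)
Number of loops = 2.

2


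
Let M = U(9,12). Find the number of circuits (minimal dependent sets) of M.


In U(9,12), circuits are the (10)-element subsets.
Any set of 10 elements is dependent, and removing any one element gives
an independent set of size 9, so it is a minimal dependent set.
Number of circuits = (12 choose 10) = 66.

66


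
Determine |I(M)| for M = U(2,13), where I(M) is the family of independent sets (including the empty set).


Independent sets of U(2,13) are all subsets of size <= 2.
Count = C(13,0) + C(13,1) + C(13,2)
     = 1 + 13 + 78
     = 92.

92


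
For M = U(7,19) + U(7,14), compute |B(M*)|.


(M1+M2)* = M1* + M2*.
M1* = U(12,19), bases: C(19,12) = 50388.
M2* = U(7,14), bases: C(14,7) = 3432.
|B(M*)| = 50388 * 3432 = 172931616.

172931616


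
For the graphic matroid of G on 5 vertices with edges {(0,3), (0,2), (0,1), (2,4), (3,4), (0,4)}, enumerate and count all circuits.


A circuit in a graphic matroid = edge set of a simple cycle.
G has 5 vertices and 6 edges.
Enumerating all minimal edge subsets forming cycles...
Total circuits found: 3.

3


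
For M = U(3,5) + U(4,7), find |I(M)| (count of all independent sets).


For a direct sum, |I(M1+M2)| = |I(M1)| * |I(M2)|.
|I(U(3,5))| = sum C(5,k) for k=0..3 = 26.
|I(U(4,7))| = sum C(7,k) for k=0..4 = 99.
Total = 26 * 99 = 2574.

2574


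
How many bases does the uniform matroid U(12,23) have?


Bases of U(12,23) are all 12-element subsets of the 23-element ground set.
Number of bases = C(23,12).
C(23,12) = 23! / (12! * 11!) = 1352078.

1352078


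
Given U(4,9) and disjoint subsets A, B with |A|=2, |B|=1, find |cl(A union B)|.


|A union B| = 2 + 1 = 3 (disjoint).
In U(4,9), cl(S) = S if |S| < 4, else cl(S) = E.
Since 3 < 4, cl(A union B) = A union B.
|cl(A union B)| = 3.

3


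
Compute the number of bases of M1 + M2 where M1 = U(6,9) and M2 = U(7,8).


Bases of a direct sum M1 + M2: |B| = |B(M1)| * |B(M2)|.
|B(U(6,9))| = C(9,6) = 84.
|B(U(7,8))| = C(8,7) = 8.
Total bases = 84 * 8 = 672.

672


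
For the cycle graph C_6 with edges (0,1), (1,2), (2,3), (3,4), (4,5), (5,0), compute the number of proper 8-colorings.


P(C_6, k) = (k-1)^6 + (-1)^6*(k-1).
P(8) = (7)^6 + 7
= 117649 + 7 = 117656.

117656


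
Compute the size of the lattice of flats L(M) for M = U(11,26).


Flats of U(11,26): every subset of size < 11 is a flat, plus E itself.
Count = (26 choose 0) + (26 choose 1) + (26 choose 2) + (26 choose 3) + (26 choose 4) + (26 choose 5) + (26 choose 6) + (26 choose 7) + (26 choose 8) + (26 choose 9) + (26 choose 10) + 1
     = 1 + 26 + 325 + 2600 + 14950 + 65780 + 230230 + 657800 + 1562275 + 3124550 + 5311735 + 1
     = 10970273.

10970273


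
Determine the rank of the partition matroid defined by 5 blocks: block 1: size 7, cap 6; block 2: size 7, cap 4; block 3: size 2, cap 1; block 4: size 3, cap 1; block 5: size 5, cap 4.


Rank of a partition matroid = sum of min(|Si|, ci) for each block.
= min(7,6) + min(7,4) + min(2,1) + min(3,1) + min(5,4)
= 6 + 4 + 1 + 1 + 4
= 16.

16


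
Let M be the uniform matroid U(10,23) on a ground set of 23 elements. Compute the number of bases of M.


Bases of U(10,23) are all 10-element subsets of the 23-element ground set.
Number of bases = C(23,10).
C(23,10) = 1144066.

1144066


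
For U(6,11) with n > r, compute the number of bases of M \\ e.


Deleting e from U(6,11) gives U(6,10) since n > r.
Bases of U(6,10) = C(10,6) = 10! / (6! * 4!) = 210.

210


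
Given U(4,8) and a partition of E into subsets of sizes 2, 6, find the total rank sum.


r(Ai) = min(|Ai|, 4) for each part.
Sum = min(2,4) + min(6,4)
    = 2 + 4
    = 6.

6


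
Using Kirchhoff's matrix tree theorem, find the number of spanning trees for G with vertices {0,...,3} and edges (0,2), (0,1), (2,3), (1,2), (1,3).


By Kirchhoff's matrix tree theorem, the number of spanning trees equals
the determinant of any cofactor of the Laplacian matrix L.
G has 4 vertices and 5 edges.
Computing the (3 x 3) cofactor determinant gives 8.

8


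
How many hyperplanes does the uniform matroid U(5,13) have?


Hyperplanes of U(5,13) are flats of rank 4.
In a uniform matroid, these are exactly the (4)-element subsets.
Count = C(13,4) = (13 * 12 * 11 * 10) / (1 * 2 * 3 * 4) = 715.

715


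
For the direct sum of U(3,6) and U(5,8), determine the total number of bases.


Bases of a direct sum M1 + M2: |B| = |B(M1)| * |B(M2)|.
|B(U(3,6))| = C(6,3) = 20.
|B(U(5,8))| = C(8,5) = 56.
Total bases = 20 * 56 = 1120.

1120


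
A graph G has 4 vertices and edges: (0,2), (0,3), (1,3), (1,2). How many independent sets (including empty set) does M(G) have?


An independent set in a graphic matroid is an acyclic edge subset.
G has 4 vertices and 4 edges.
Enumerate all 2^4 = 16 subsets, checking for acyclicity.
Total independent sets = 15.

15


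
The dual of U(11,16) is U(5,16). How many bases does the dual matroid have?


The dual of U(r,n) is U(n-r, n) = U(5,16).
Bases of U(5,16) are all (5)-element subsets.
|B(M*)| = C(16,5) = 16! / (5! * 11!) = 4368.

4368


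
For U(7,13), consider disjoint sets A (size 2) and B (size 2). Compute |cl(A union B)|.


|A union B| = 2 + 2 = 4 (disjoint).
In U(7,13), cl(S) = S if |S| < 7, else cl(S) = E.
Since 4 < 7, cl(A union B) = A union B.
|cl(A union B)| = 4.

4


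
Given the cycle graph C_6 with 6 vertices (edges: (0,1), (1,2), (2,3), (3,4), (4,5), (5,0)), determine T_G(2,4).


T(C_6; x,y) = x + x^2 + ... + x^(5) + y.
T(2,4) = 2^1 + 2^2 + 2^3 + 2^4 + 2^5 + 4
= 2 + 4 + 8 + 16 + 32 + 4
= 66.

66


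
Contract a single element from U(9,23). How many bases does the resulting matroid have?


Contracting e from U(9,23) gives U(8,22).
Bases of U(8,22) = C(22,8) = 22! / (8! * 14!) = 319770.

319770


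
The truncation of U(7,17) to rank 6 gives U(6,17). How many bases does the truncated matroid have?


Truncating U(7,17) to rank 6 gives U(6,17).
Bases of U(6,17) are all 6-element subsets of 17 elements.
Number of bases = C(17,6) = 17! / (6! * 11!) = 12376.

12376


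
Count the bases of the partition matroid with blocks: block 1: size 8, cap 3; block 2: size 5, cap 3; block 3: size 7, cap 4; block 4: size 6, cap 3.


A basis picks exactly ci elements from block i.
Number of bases = product of C(|Si|, ci).
= C(8,3) * C(5,3) * C(7,4) * C(6,3)
= 56 * 10 * 35 * 20
= 392000.

392000


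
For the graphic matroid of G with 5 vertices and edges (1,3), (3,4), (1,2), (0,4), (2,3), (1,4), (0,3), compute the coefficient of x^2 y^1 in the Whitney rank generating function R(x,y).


R(x,y) = sum over A in 2^E of x^(r(E)-r(A)) * y^(|A|-r(A)).
G has 5 vertices, 7 edges. r(E) = 4.
Enumerate all 2^7 = 128 subsets.
Count subsets with r(E)-r(A)=2 and |A|-r(A)=1: 3.

3


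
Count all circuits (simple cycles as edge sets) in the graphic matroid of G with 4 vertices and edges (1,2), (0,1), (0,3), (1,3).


A circuit in a graphic matroid = edge set of a simple cycle.
G has 4 vertices and 4 edges.
Enumerating all minimal edge subsets forming cycles...
Total circuits found: 1.

1


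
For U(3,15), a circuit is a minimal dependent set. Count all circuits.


In U(3,15), circuits are the (4)-element subsets.
Any set of 4 elements is dependent, and removing any one element gives
an independent set of size 3, so it is a minimal dependent set.
Number of circuits = (15 choose 4) = 1365.

1365


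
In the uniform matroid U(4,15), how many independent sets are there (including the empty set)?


Independent sets of U(4,15) are all subsets of size <= 4.
Count = (15 choose 0) + (15 choose 1) + (15 choose 2) + (15 choose 3) + (15 choose 4)
     = 1 + 15 + 105 + 455 + 1365
     = 1941.

1941


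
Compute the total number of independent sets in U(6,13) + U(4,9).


For a direct sum, |I(M1+M2)| = |I(M1)| * |I(M2)|.
|I(U(6,13))| = sum C(13,k) for k=0..6 = 4096.
|I(U(4,9))| = sum C(9,k) for k=0..4 = 256.
Total = 4096 * 256 = 1048576.

1048576


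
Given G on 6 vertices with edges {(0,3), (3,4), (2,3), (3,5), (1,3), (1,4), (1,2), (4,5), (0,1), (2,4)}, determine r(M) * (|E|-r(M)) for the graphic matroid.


r(M) = |V| - c = 6 - 1 = 5.
nullity = |E| - r(M) = 10 - 5 = 5.
Product = 5 * 5 = 25.

25


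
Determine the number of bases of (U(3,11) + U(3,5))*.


(M1+M2)* = M1* + M2*.
M1* = U(8,11), bases: C(11,8) = 165.
M2* = U(2,5), bases: C(5,2) = 10.
|B(M*)| = 165 * 10 = 1650.

1650


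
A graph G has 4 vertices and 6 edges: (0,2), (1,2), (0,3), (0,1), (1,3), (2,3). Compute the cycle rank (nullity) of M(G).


Cycle rank (nullity) = |E| - r(M) = |E| - (|V| - c).
|E| = 6, |V| = 4, c = 1.
Nullity = 6 - (4 - 1) = 6 - 3 = 3.

3


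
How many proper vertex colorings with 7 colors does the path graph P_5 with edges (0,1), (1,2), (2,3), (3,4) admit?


P(P_5, k) = k * (k-1)^(4).
P(7) = 7 * 6^4 = 7 * 1296 = 9072.

9072


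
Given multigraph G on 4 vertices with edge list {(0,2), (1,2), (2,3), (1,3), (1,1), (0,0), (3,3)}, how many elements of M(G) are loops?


In a graphic matroid, a loop is a self-loop edge (u,u) with rank 0.
Examining all 7 edges for self-loops...
Self-loops found: (1,1), (0,0), (3,3)
Number of loops = 3.

3


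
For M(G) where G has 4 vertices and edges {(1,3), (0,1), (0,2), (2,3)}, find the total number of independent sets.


An independent set in a graphic matroid is an acyclic edge subset.
G has 4 vertices and 4 edges.
Enumerate all 2^4 = 16 subsets, checking for acyclicity.
Total independent sets = 15.

15


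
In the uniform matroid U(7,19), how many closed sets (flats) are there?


Flats of U(7,19): every subset of size < 7 is a flat, plus E itself.
Count = C(19,0) + C(19,1) + C(19,2) + C(19,3) + C(19,4) + C(19,5) + C(19,6) + 1
     = 1 + 19 + 171 + 969 + 3876 + 11628 + 27132 + 1
     = 43797.

43797


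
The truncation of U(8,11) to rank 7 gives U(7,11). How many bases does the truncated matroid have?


Truncating U(8,11) to rank 7 gives U(7,11).
Bases of U(7,11) are all 7-element subsets of 11 elements.
Number of bases = C(11,7) = 330.

330


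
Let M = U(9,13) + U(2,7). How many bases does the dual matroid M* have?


(M1+M2)* = M1* + M2*.
M1* = U(4,13), bases: C(13,4) = 715.
M2* = U(5,7), bases: C(7,5) = 21.
|B(M*)| = 715 * 21 = 15015.

15015


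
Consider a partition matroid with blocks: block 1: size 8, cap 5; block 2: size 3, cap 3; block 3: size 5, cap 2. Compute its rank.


Rank of a partition matroid = sum of min(|Si|, ci) for each block.
= min(8,5) + min(3,3) + min(5,2)
= 5 + 3 + 2
= 10.

10


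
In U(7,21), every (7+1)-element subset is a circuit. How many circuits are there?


In U(7,21), circuits are the (8)-element subsets.
Any set of 8 elements is dependent, and removing any one element gives
an independent set of size 7, so it is a minimal dependent set.
Number of circuits = (21 choose 8) = 203490.

203490


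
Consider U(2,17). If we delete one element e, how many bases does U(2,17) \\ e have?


Deleting e from U(2,17) gives U(2,16) since n > r.
Bases of U(2,16) = C(16,2) = (16 * 15) / (1 * 2) = 120.

120


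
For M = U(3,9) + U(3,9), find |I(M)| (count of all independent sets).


For a direct sum, |I(M1+M2)| = |I(M1)| * |I(M2)|.
|I(U(3,9))| = sum C(9,k) for k=0..3 = 130.
|I(U(3,9))| = sum C(9,k) for k=0..3 = 130.
Total = 130 * 130 = 16900.

16900


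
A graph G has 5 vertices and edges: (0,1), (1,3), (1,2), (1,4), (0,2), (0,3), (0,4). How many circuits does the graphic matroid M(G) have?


A circuit in a graphic matroid = edge set of a simple cycle.
G has 5 vertices and 7 edges.
Enumerating all minimal edge subsets forming cycles...
Total circuits found: 6.

6


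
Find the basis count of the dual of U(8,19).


The dual of U(r,n) is U(n-r, n) = U(11,19).
Bases of U(11,19) are all (11)-element subsets.
|B(M*)| = C(19,11) = 75582.

75582


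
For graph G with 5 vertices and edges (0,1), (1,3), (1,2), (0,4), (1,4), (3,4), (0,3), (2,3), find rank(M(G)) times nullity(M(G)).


r(M) = |V| - c = 5 - 1 = 4.
nullity = |E| - r(M) = 8 - 4 = 4.
Product = 4 * 4 = 16.

16


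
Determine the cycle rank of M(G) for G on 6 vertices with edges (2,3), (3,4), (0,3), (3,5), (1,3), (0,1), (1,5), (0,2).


Cycle rank (nullity) = |E| - r(M) = |E| - (|V| - c).
|E| = 8, |V| = 6, c = 1.
Nullity = 8 - (6 - 1) = 8 - 5 = 3.

3


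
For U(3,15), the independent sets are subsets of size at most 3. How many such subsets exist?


Independent sets of U(3,15) are all subsets of size <= 3.
Count = C(15,0) + C(15,1) + C(15,2) + C(15,3)
     = 1 + 15 + 105 + 455
     = 576.

576


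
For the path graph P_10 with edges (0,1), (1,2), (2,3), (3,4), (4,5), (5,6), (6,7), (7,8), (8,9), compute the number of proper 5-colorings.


P(P_10, k) = k * (k-1)^(9).
P(5) = 5 * 4^9 = 5 * 262144 = 1310720.

1310720


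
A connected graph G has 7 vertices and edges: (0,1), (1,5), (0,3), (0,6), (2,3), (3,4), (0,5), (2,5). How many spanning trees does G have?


By Kirchhoff's matrix tree theorem, the number of spanning trees equals
the determinant of any cofactor of the Laplacian matrix L.
G has 7 vertices and 8 edges.
Computing the (6 x 6) cofactor determinant gives 11.

11


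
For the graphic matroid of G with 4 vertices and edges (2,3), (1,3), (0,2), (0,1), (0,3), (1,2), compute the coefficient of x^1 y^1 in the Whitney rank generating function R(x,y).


R(x,y) = sum over A in 2^E of x^(r(E)-r(A)) * y^(|A|-r(A)).
G has 4 vertices, 6 edges. r(E) = 3.
Enumerate all 2^6 = 64 subsets.
Count subsets with r(E)-r(A)=1 and |A|-r(A)=1: 4.

4


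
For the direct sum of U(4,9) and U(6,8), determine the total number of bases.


Bases of a direct sum M1 + M2: |B| = |B(M1)| * |B(M2)|.
|B(U(4,9))| = C(9,4) = 126.
|B(U(6,8))| = C(8,6) = 28.
Total bases = 126 * 28 = 3528.

3528


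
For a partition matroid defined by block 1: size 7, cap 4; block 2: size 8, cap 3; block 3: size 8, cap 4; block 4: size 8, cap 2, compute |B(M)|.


A basis picks exactly ci elements from block i.
Number of bases = product of C(|Si|, ci).
= C(7,4) * C(8,3) * C(8,4) * C(8,2)
= 35 * 56 * 70 * 28
= 3841600.

3841600


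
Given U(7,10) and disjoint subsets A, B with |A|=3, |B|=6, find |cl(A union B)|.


|A union B| = 3 + 6 = 9 (disjoint).
In U(7,10), cl(S) = S if |S| < 7, else cl(S) = E.
Since 9 >= 7, cl(A union B) = E.
|cl(A union B)| = 10.

10


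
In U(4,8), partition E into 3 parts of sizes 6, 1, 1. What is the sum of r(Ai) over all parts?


r(Ai) = min(|Ai|, 4) for each part.
Sum = min(6,4) + min(1,4) + min(1,4)
    = 4 + 1 + 1
    = 6.

6


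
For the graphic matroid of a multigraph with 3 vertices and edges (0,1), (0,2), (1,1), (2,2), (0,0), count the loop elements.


In a graphic matroid, a loop is a self-loop edge (u,u) with rank 0.
Examining all 5 edges for self-loops...
Self-loops found: (1,1), (2,2), (0,0)
Number of loops = 3.

3


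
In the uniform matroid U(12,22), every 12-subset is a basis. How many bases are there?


Bases of U(12,22) are all 12-element subsets of the 22-element ground set.
Number of bases = C(22,12).
(22 choose 12) = 646646.

646646


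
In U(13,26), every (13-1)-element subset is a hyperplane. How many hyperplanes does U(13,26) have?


Hyperplanes of U(13,26) are flats of rank 12.
In a uniform matroid, these are exactly the (12)-element subsets.
Count = (26 choose 12) = 9657700.

9657700


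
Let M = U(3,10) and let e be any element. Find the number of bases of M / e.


Contracting e from U(3,10) gives U(2,9).
Bases of U(2,9) = C(9,2) = (9 * 8) / (1 * 2) = 36.

36


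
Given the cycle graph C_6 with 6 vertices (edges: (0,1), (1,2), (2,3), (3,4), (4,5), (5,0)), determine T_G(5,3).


T(C_6; x,y) = x + x^2 + ... + x^(5) + y.
T(5,3) = 5^1 + 5^2 + 5^3 + 5^4 + 5^5 + 3
= 5 + 25 + 125 + 625 + 3125 + 3
= 3908.

3908


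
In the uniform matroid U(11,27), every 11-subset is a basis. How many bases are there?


Bases of U(11,27) are all 11-element subsets of the 27-element ground set.
Number of bases = C(27,11).
C(27,11) = 27! / (11! * 16!) = 13037895.

13037895


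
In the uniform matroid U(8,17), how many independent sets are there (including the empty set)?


Independent sets of U(8,17) are all subsets of size <= 8.
Count = C(17,0) + C(17,1) + C(17,2) + C(17,3) + C(17,4) + C(17,5) + C(17,6) + C(17,7) + C(17,8)
     = 1 + 17 + 136 + 680 + 2380 + 6188 + 12376 + 19448 + 24310
     = 65536.

65536


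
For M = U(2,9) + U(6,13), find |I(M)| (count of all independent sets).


For a direct sum, |I(M1+M2)| = |I(M1)| * |I(M2)|.
|I(U(2,9))| = sum C(9,k) for k=0..2 = 46.
|I(U(6,13))| = sum C(13,k) for k=0..6 = 4096.
Total = 46 * 4096 = 188416.

188416


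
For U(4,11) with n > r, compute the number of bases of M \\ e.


Deleting e from U(4,11) gives U(4,10) since n > r.
Bases of U(4,10) = C(10,4) = (10 * 9 * 8 * 7) / (1 * 2 * 3 * 4) = 210.

210


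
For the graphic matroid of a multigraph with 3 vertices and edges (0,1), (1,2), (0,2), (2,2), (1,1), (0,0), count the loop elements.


In a graphic matroid, a loop is a self-loop edge (u,u) with rank 0.
Examining all 6 edges for self-loops...
Self-loops found: (2,2), (1,1), (0,0)
Number of loops = 3.

3


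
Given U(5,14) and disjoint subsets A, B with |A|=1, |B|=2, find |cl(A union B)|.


|A union B| = 1 + 2 = 3 (disjoint).
In U(5,14), cl(S) = S if |S| < 5, else cl(S) = E.
Since 3 < 5, cl(A union B) = A union B.
|cl(A union B)| = 3.

3


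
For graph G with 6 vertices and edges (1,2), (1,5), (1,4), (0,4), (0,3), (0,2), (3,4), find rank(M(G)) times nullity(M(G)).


r(M) = |V| - c = 6 - 1 = 5.
nullity = |E| - r(M) = 7 - 5 = 2.
Product = 5 * 2 = 10.

10


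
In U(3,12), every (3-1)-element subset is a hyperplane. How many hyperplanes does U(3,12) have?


Hyperplanes of U(3,12) are flats of rank 2.
In a uniform matroid, these are exactly the (2)-element subsets.
Count = (12 choose 2) = 66.

66


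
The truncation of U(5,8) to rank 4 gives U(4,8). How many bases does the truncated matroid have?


Truncating U(5,8) to rank 4 gives U(4,8).
Bases of U(4,8) are all 4-element subsets of 8 elements.
Number of bases = C(8,4) = (8 * 7 * 6 * 5) / (1 * 2 * 3 * 4) = 70.

70


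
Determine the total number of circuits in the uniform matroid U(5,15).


In U(5,15), circuits are the (6)-element subsets.
Any set of 6 elements is dependent, and removing any one element gives
an independent set of size 5, so it is a minimal dependent set.
Number of circuits = C(15,6) = 15! / (6! * 9!) = 5005.

5005


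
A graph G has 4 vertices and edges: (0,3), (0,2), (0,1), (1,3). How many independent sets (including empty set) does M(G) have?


An independent set in a graphic matroid is an acyclic edge subset.
G has 4 vertices and 4 edges.
Enumerate all 2^4 = 16 subsets, checking for acyclicity.
Total independent sets = 14.

14


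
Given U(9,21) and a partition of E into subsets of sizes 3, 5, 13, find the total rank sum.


r(Ai) = min(|Ai|, 9) for each part.
Sum = min(3,9) + min(5,9) + min(13,9)
    = 3 + 5 + 9
    = 17.

17


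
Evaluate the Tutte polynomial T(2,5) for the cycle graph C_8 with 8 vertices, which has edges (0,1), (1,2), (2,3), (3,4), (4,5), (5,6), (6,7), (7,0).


T(C_8; x,y) = x + x^2 + ... + x^(7) + y.
T(2,5) = 2^1 + 2^2 + 2^3 + 2^4 + 2^5 + 2^6 + 2^7 + 5
= 2 + 4 + 8 + 16 + 32 + 64 + 128 + 5
= 259.

259


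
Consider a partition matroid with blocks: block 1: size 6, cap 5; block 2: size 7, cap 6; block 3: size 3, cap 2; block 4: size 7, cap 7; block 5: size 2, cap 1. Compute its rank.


Rank of a partition matroid = sum of min(|Si|, ci) for each block.
= min(6,5) + min(7,6) + min(3,2) + min(7,7) + min(2,1)
= 5 + 6 + 2 + 7 + 1
= 21.

21


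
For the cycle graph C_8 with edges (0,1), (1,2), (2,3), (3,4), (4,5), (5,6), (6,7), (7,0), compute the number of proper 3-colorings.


P(C_8, k) = (k-1)^8 + (-1)^8*(k-1).
P(3) = (2)^8 + 2
= 256 + 2 = 258.

258


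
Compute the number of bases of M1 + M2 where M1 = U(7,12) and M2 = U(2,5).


Bases of a direct sum M1 + M2: |B| = |B(M1)| * |B(M2)|.
|B(U(7,12))| = C(12,7) = 792.
|B(U(2,5))| = C(5,2) = 10.
Total bases = 792 * 10 = 7920.

7920


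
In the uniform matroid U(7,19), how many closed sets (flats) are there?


Flats of U(7,19): every subset of size < 7 is a flat, plus E itself.
Count = (19 choose 0) + (19 choose 1) + (19 choose 2) + (19 choose 3) + (19 choose 4) + (19 choose 5) + (19 choose 6) + 1
     = 1 + 19 + 171 + 969 + 3876 + 11628 + 27132 + 1
     = 43797.

43797


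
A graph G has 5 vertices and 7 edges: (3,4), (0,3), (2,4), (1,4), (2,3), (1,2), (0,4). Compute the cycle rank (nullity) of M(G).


Cycle rank (nullity) = |E| - r(M) = |E| - (|V| - c).
|E| = 7, |V| = 5, c = 1.
Nullity = 7 - (5 - 1) = 7 - 4 = 3.

3


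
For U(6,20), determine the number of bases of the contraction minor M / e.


Contracting e from U(6,20) gives U(5,19).
Bases of U(5,19) = (19 choose 5) = 11628.

11628


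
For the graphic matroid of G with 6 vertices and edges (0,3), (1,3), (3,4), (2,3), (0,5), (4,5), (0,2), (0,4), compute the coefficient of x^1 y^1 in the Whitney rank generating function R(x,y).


R(x,y) = sum over A in 2^E of x^(r(E)-r(A)) * y^(|A|-r(A)).
G has 6 vertices, 8 edges. r(E) = 5.
Enumerate all 2^8 = 256 subsets.
Count subsets with r(E)-r(A)=1 and |A|-r(A)=1: 33.

33


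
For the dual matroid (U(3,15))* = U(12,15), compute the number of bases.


The dual of U(r,n) is U(n-r, n) = U(12,15).
Bases of U(12,15) are all (12)-element subsets.
|B(M*)| = C(15,12) = 15! / (12! * 3!) = 455.

455


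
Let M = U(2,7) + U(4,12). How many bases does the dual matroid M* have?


(M1+M2)* = M1* + M2*.
M1* = U(5,7), bases: C(7,5) = 21.
M2* = U(8,12), bases: C(12,8) = 495.
|B(M*)| = 21 * 495 = 10395.

10395


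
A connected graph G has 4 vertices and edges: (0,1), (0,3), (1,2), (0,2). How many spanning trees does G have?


By Kirchhoff's matrix tree theorem, the number of spanning trees equals
the determinant of any cofactor of the Laplacian matrix L.
G has 4 vertices and 4 edges.
Computing the (3 x 3) cofactor determinant gives 3.

3
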